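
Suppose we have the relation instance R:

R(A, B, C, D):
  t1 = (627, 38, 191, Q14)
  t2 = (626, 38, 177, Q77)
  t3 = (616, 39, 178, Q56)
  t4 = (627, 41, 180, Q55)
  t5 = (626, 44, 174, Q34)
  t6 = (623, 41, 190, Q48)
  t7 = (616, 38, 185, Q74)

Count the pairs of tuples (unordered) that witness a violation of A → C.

3

A=627: violating pairs (1,4) — 1 pair.
A=626: violating pairs (2,5) — 1 pair.
A=616: violating pairs (3,7) — 1 pair.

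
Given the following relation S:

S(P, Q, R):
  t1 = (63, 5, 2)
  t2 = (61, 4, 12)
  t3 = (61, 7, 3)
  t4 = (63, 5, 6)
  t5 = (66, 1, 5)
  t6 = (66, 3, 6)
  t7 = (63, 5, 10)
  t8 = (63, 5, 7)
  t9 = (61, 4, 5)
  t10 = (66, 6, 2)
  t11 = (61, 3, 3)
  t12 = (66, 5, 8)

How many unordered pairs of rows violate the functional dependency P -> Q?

11

P=63: all 4 rows agree on Q — 0 pairs.
P=61: violating pairs (2,3), (2,11), (3,9), (3,11), (9,11) — 5 pairs.
P=66: violating pairs (5,6), (5,10), (5,12), (6,10), (6,12), (10,12) — 6 pairs.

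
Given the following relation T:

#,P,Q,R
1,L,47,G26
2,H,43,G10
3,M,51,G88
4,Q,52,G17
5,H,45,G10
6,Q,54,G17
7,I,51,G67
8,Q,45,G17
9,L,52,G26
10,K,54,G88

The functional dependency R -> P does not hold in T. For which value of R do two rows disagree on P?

G88

R=G26: rows 1, 9 → P = L, L ✓
R=G10: rows 2, 5 → P = H, H ✓
R=G88: rows 3, 10 → P takes values {M, K} — violation
R=G17: rows 4, 6, 8 → P = Q, Q, Q ✓
R=G67: row 7 → P = I ✓
The only R value with inconsistent P is R=G88.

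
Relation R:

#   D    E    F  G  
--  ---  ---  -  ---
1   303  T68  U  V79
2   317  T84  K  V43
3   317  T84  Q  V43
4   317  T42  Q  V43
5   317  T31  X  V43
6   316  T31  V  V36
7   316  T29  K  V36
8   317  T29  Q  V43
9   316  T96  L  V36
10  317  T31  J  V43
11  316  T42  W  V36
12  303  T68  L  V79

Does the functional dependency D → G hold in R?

Yes

D=303: rows 1, 12 → G = V79, V79 ✓
D=317: rows 2, 3, 4, 5, 8, 10 → G = V43, V43, V43, V43, V43, V43 ✓
D=316: rows 6, 7, 9, 11 → G = V36, V36, V36, V36 ✓
Every D value is associated with a single G value, so D → G holds.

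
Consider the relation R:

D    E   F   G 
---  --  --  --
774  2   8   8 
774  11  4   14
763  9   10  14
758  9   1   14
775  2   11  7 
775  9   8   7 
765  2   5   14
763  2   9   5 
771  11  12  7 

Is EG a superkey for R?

No

Two distinct rows share (E=9, G=14), so EG does not determine every attribute — not a superkey.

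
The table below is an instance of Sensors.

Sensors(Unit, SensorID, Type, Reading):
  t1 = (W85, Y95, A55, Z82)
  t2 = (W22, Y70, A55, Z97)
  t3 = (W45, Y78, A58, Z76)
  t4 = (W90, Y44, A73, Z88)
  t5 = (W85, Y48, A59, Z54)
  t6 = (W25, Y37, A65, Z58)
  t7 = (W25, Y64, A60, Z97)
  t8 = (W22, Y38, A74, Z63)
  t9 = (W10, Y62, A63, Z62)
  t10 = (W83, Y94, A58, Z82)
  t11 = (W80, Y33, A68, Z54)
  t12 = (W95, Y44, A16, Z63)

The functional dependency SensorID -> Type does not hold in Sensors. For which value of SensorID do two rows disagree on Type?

Y44

SensorID=Y95: row 1 → Type = A55 ✓
SensorID=Y70: row 2 → Type = A55 ✓
SensorID=Y78: row 3 → Type = A58 ✓
SensorID=Y44: rows 4, 12 → Type takes values {A73, A16} — violation
SensorID=Y48: row 5 → Type = A59 ✓
SensorID=Y37: row 6 → Type = A65 ✓
SensorID=Y64: row 7 → Type = A60 ✓
SensorID=Y38: row 8 → Type = A74 ✓
SensorID=Y62: row 9 → Type = A63 ✓
SensorID=Y94: row 10 → Type = A58 ✓
SensorID=Y33: row 11 → Type = A68 ✓
The only SensorID value with inconsistent Type is SensorID=Y44.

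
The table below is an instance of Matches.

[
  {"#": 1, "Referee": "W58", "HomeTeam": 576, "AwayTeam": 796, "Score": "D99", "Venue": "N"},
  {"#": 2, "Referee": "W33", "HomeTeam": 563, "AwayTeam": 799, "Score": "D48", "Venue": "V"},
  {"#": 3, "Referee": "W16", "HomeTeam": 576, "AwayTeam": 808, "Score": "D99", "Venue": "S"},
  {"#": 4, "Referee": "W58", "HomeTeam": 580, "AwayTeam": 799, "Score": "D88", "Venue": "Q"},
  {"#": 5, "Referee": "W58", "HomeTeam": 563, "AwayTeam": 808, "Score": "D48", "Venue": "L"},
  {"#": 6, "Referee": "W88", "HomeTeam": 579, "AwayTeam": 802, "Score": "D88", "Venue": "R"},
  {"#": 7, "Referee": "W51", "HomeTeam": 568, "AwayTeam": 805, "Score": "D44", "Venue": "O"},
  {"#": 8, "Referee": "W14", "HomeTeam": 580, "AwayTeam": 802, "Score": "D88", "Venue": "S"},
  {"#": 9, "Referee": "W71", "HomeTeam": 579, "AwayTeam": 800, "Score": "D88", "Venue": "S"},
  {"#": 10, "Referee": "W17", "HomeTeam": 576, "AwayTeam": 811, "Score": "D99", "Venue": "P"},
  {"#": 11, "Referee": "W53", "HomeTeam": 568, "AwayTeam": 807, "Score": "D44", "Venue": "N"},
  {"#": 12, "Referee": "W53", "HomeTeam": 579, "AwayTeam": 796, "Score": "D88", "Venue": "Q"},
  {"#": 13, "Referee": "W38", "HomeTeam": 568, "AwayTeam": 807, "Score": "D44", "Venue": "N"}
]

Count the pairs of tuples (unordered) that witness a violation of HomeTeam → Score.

0

HomeTeam=576: all 3 rows agree on Score — 0 pairs.
HomeTeam=563: all 2 rows agree on Score — 0 pairs.
HomeTeam=580: all 2 rows agree on Score — 0 pairs.
HomeTeam=579: all 3 rows agree on Score — 0 pairs.
HomeTeam=568: all 3 rows agree on Score — 0 pairs.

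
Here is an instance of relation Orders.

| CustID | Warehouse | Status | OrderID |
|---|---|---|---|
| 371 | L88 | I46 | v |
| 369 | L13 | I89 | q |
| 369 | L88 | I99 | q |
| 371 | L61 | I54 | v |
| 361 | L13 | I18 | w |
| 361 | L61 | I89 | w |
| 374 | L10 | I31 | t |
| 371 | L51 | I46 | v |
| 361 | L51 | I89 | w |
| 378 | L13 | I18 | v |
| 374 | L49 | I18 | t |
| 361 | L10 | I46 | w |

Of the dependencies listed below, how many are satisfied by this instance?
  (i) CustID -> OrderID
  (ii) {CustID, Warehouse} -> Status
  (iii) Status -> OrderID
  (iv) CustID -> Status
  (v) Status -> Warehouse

(i) CustID -> OrderID: every LHS value maps to a single RHS value — holds.
(ii) {CustID, Warehouse} -> Status: every LHS value maps to a single RHS value — holds.
(iii) Status -> OrderID: Status=I46: 3 rows → OrderID takes values {v, w} — violation; Status=I89: 3 rows → OrderID takes values {q, w} — violation; Status=I18: 3 rows → OrderID takes values {w, v, t} — violation — fails.
(iv) CustID -> Status: CustID=371: 3 rows → Status takes values {I46, I54} — violation; CustID=369: 2 rows → Status takes values {I89, I99} — violation; CustID=361: 4 rows → Status takes values {I18, I89, I46} — violation; CustID=374: 2 rows → Status takes values {I31, I18} — violation — fails.
(v) Status -> Warehouse: Status=I46: 3 rows → Warehouse takes values {L88, L51, L10} — violation; Status=I89: 3 rows → Warehouse takes values {L13, L61, L51} — violation; Status=I18: 3 rows → Warehouse takes values {L13, L49} — violation — fails.
2 of the 5 dependencies hold.

2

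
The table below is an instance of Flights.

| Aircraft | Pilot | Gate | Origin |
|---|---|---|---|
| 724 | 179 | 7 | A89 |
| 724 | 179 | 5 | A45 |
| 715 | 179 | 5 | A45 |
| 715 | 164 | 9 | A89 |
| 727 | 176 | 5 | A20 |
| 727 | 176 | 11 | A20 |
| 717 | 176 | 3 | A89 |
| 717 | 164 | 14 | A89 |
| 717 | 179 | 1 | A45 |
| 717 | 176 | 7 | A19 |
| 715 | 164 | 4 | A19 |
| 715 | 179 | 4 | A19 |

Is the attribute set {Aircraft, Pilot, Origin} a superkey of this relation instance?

No

Two distinct rows share (Aircraft=727, Pilot=176, Origin=A20), so {Aircraft, Pilot, Origin} does not determine every attribute — not a superkey.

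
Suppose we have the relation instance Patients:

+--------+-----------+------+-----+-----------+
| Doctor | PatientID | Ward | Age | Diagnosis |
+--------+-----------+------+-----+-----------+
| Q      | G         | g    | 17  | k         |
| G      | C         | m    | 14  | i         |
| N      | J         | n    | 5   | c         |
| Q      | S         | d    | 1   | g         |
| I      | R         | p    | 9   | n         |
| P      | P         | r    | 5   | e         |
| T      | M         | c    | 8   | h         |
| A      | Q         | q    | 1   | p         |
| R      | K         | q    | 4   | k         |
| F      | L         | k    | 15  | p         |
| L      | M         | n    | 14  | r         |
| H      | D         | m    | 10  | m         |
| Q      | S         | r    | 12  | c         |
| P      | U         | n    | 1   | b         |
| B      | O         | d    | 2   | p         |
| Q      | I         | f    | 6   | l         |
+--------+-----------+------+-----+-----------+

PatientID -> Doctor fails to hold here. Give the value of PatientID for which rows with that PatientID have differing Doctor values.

PatientID=G: 1 row → Doctor = Q ✓
PatientID=C: 1 row → Doctor = G ✓
PatientID=J: 1 row → Doctor = N ✓
PatientID=S: 2 rows → Doctor = Q, Q ✓
PatientID=R: 1 row → Doctor = I ✓
PatientID=P: 1 row → Doctor = P ✓
PatientID=M: 2 rows → Doctor takes values {T, L} — violation
PatientID=Q: 1 row → Doctor = A ✓
PatientID=K: 1 row → Doctor = R ✓
PatientID=L: 1 row → Doctor = F ✓
PatientID=D: 1 row → Doctor = H ✓
PatientID=U: 1 row → Doctor = P ✓
PatientID=O: 1 row → Doctor = B ✓
PatientID=I: 1 row → Doctor = Q ✓
The only PatientID value with inconsistent Doctor is PatientID=M.

M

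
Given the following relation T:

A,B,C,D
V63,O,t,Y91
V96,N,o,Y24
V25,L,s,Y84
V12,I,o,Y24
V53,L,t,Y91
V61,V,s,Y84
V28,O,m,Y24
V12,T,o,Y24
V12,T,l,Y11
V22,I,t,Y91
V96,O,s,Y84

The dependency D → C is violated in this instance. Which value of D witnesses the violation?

Y24

D=Y91: 3 rows → C = t, t, t ✓
D=Y24: 4 rows → C takes values {o, m} — violation
D=Y84: 3 rows → C = s, s, s ✓
D=Y11: 1 row → C = l ✓
The only D value with inconsistent C is D=Y24.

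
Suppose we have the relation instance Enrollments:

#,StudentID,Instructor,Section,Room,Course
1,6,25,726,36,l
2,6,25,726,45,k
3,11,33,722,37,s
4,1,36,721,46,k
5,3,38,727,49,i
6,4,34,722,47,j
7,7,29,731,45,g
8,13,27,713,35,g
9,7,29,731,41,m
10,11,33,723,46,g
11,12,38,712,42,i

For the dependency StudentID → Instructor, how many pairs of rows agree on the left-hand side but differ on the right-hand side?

StudentID=6: all 2 rows agree on Instructor — 0 pairs.
StudentID=11: all 2 rows agree on Instructor — 0 pairs.
StudentID=7: all 2 rows agree on Instructor — 0 pairs.

0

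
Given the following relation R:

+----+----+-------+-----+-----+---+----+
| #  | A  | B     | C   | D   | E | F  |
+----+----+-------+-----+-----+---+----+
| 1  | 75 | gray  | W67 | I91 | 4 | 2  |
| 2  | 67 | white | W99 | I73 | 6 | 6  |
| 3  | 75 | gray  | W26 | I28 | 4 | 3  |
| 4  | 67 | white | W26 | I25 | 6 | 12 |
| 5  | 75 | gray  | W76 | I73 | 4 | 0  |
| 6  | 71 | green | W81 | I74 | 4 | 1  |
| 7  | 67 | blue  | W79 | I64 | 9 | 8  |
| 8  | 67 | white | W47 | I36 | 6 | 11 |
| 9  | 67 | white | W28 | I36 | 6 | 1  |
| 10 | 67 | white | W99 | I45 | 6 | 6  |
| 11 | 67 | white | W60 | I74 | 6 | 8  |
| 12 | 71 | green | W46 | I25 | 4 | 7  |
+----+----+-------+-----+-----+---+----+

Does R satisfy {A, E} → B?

Yes

(A=75, E=4): rows 1, 3, 5 → B = gray, gray, gray ✓
(A=67, E=6): rows 2, 4, 8, 9, 10, 11 → B = white, white, white, white, white, white ✓
(A=71, E=4): rows 6, 12 → B = green, green ✓
(A=67, E=9): row 7 → B = blue ✓
Every {A, E} value is associated with a single B value, so {A, E} → B holds.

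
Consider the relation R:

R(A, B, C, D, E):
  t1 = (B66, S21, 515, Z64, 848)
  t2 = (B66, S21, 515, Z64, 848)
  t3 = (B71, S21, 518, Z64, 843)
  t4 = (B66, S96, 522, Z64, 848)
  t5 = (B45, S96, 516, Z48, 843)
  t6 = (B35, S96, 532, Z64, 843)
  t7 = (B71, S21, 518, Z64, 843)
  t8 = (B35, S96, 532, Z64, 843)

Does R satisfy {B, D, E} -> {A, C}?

Yes

(B=S21, D=Z64, E=848): rows 1, 2 → {A,C} = (B66, 515), (B66, 515) ✓
(B=S21, D=Z64, E=843): rows 3, 7 → {A,C} = (B71, 518), (B71, 518) ✓
(B=S96, D=Z64, E=848): row 4 → {A,C} = (B66, 522) ✓
(B=S96, D=Z48, E=843): row 5 → {A,C} = (B45, 516) ✓
(B=S96, D=Z64, E=843): rows 6, 8 → {A,C} = (B35, 532), (B35, 532) ✓
Every {B, D, E} value is associated with a single {A, C} value, so {B, D, E} -> {A, C} holds.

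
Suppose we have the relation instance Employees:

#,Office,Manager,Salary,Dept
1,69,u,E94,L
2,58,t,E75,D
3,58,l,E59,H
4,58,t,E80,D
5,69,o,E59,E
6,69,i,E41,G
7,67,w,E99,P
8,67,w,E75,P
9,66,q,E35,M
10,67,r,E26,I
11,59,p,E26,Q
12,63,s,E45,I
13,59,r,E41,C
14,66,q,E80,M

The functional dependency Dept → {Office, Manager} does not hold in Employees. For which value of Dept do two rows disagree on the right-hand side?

Dept=L: row 1 → {Office,Manager} = (69, u) ✓
Dept=D: rows 2, 4 → {Office,Manager} = (58, t), (58, t) ✓
Dept=H: row 3 → {Office,Manager} = (58, l) ✓
Dept=E: row 5 → {Office,Manager} = (69, o) ✓
Dept=G: row 6 → {Office,Manager} = (69, i) ✓
Dept=P: rows 7, 8 → {Office,Manager} = (67, w), (67, w) ✓
Dept=M: rows 9, 14 → {Office,Manager} = (66, q), (66, q) ✓
Dept=I: rows 10, 12 → {Office,Manager} takes values {(67, r), (63, s)} — violation
Dept=Q: row 11 → {Office,Manager} = (59, p) ✓
Dept=C: row 13 → {Office,Manager} = (59, r) ✓
The only Dept value with inconsistent RHS is Dept=I.

I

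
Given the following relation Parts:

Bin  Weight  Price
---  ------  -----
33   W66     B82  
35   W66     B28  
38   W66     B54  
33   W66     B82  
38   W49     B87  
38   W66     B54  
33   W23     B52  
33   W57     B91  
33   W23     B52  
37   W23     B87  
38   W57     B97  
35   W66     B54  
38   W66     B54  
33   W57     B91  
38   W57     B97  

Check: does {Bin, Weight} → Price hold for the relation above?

No

(Bin=33, Weight=W66): 2 rows → Price = B82, B82 ✓
(Bin=35, Weight=W66): 2 rows → Price takes values {B28, B54} — violation
(Bin=38, Weight=W66): 3 rows → Price = B54, B54, B54 ✓
(Bin=38, Weight=W49): 1 row → Price = B87 ✓
(Bin=33, Weight=W23): 2 rows → Price = B52, B52 ✓
(Bin=33, Weight=W57): 2 rows → Price = B91, B91 ✓
(Bin=37, Weight=W23): 1 row → Price = B87 ✓
(Bin=38, Weight=W57): 2 rows → Price = B97, B97 ✓
Two rows agree on {Bin, Weight} but differ on Price, so {Bin, Weight} → Price does not hold.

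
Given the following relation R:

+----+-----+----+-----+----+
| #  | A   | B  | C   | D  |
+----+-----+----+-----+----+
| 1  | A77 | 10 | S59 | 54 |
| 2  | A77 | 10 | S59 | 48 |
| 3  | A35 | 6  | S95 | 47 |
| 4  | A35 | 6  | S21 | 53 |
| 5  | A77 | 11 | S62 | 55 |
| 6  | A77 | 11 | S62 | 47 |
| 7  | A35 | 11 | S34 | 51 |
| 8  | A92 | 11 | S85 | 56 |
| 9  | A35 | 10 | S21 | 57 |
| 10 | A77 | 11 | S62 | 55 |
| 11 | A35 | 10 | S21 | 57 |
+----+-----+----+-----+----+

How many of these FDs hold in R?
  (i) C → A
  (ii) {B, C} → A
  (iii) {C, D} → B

3

(i) C → A: every LHS value maps to a single RHS value — holds.
(ii) {B, C} → A: every LHS value maps to a single RHS value — holds.
(iii) {C, D} → B: every LHS value maps to a single RHS value — holds.
3 of the 3 dependencies hold.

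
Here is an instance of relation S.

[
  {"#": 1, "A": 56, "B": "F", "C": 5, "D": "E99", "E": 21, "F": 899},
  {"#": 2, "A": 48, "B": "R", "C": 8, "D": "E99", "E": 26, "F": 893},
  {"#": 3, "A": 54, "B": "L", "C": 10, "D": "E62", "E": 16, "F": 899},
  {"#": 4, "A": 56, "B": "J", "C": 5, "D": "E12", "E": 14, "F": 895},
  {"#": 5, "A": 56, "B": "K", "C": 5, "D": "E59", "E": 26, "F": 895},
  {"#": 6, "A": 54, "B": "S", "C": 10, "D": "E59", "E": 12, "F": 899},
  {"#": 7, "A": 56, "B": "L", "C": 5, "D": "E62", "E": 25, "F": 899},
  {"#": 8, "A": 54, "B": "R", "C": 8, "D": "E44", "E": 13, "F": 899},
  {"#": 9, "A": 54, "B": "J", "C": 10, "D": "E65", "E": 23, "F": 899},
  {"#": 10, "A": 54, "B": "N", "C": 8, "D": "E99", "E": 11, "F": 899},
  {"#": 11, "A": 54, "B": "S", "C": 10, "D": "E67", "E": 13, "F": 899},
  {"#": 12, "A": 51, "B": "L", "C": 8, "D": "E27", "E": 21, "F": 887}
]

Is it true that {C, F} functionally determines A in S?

(C=5, F=899): rows 1, 7 → A = 56, 56 ✓
(C=8, F=893): row 2 → A = 48 ✓
(C=10, F=899): rows 3, 6, 9, 11 → A = 54, 54, 54, 54 ✓
(C=5, F=895): rows 4, 5 → A = 56, 56 ✓
(C=8, F=899): rows 8, 10 → A = 54, 54 ✓
(C=8, F=887): row 12 → A = 51 ✓
Every {C, F} value is associated with a single A value, so {C, F} → A holds.

Yes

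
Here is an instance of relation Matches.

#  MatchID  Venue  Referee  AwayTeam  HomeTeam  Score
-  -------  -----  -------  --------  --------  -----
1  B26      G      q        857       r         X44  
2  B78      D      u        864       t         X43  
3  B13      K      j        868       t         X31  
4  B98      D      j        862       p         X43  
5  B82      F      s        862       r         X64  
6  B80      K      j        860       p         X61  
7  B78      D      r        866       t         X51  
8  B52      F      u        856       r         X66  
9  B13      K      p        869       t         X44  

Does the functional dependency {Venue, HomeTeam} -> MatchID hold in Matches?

(Venue=G, HomeTeam=r): row 1 → MatchID = B26 ✓
(Venue=D, HomeTeam=t): rows 2, 7 → MatchID = B78, B78 ✓
(Venue=K, HomeTeam=t): rows 3, 9 → MatchID = B13, B13 ✓
(Venue=D, HomeTeam=p): row 4 → MatchID = B98 ✓
(Venue=F, HomeTeam=r): rows 5, 8 → MatchID takes values {B82, B52} — violation
(Venue=K, HomeTeam=p): row 6 → MatchID = B80 ✓
Two rows agree on {Venue, HomeTeam} but differ on MatchID, so {Venue, HomeTeam} -> MatchID does not hold.

No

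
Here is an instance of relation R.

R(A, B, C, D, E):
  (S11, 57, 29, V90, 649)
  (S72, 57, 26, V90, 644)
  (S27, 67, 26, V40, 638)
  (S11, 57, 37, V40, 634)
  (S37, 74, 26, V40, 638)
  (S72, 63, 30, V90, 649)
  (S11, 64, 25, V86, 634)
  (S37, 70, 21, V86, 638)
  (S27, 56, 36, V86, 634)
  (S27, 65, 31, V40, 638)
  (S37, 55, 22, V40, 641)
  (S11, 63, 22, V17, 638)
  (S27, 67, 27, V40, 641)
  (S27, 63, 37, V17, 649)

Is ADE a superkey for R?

No

Two distinct rows share (A=S27, D=V40, E=638), so ADE does not determine every attribute — not a superkey.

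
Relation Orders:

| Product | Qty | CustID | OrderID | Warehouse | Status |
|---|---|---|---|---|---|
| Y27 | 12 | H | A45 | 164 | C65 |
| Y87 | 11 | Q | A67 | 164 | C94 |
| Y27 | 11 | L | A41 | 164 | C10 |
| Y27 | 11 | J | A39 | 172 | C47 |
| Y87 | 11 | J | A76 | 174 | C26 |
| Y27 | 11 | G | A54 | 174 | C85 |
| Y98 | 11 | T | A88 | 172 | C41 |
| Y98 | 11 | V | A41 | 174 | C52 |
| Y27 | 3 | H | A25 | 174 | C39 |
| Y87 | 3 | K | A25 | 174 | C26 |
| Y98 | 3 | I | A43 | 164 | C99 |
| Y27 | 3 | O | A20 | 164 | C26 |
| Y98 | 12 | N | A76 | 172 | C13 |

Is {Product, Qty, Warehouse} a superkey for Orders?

Yes

All 13 rows have distinct {Product, Qty, Warehouse} values, so {Product, Qty, Warehouse} → (all attributes) holds and {Product, Qty, Warehouse} is a superkey.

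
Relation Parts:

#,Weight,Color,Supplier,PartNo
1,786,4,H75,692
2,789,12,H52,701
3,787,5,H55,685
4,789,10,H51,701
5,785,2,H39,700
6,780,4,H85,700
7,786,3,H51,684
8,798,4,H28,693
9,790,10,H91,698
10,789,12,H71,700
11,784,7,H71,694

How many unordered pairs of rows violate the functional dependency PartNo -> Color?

4

PartNo=701: violating pairs (2,4) — 1 pair.
PartNo=700: violating pairs (5,6), (5,10), (6,10) — 3 pairs.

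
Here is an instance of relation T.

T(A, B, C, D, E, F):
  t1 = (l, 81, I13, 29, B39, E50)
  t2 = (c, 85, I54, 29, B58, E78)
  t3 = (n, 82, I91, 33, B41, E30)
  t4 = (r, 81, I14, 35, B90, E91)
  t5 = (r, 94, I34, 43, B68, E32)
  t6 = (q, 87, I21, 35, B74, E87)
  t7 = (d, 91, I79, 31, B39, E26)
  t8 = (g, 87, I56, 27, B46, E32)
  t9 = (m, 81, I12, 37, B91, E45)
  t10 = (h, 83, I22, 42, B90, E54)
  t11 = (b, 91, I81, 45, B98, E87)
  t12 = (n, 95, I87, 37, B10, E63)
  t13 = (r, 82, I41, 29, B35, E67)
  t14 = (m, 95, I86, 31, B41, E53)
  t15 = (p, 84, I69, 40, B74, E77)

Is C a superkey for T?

Yes

All 15 rows have distinct C values, so C → (all attributes) holds and C is a superkey.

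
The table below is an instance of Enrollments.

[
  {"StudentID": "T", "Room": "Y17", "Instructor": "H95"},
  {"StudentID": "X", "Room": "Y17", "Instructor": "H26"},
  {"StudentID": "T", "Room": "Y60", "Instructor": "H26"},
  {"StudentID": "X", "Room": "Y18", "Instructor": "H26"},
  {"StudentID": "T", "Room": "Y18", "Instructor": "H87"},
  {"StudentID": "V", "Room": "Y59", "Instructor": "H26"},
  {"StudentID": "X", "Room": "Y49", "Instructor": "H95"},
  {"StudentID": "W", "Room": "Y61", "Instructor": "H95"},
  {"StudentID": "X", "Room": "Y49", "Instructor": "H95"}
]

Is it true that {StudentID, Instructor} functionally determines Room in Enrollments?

No

(StudentID=T, Instructor=H95): 1 row → Room = Y17 ✓
(StudentID=X, Instructor=H26): 2 rows → Room takes values {Y17, Y18} — violation
(StudentID=T, Instructor=H26): 1 row → Room = Y60 ✓
(StudentID=T, Instructor=H87): 1 row → Room = Y18 ✓
(StudentID=V, Instructor=H26): 1 row → Room = Y59 ✓
(StudentID=X, Instructor=H95): 2 rows → Room = Y49, Y49 ✓
(StudentID=W, Instructor=H95): 1 row → Room = Y61 ✓
Two rows agree on {StudentID, Instructor} but differ on Room, so {StudentID, Instructor} → Room does not hold.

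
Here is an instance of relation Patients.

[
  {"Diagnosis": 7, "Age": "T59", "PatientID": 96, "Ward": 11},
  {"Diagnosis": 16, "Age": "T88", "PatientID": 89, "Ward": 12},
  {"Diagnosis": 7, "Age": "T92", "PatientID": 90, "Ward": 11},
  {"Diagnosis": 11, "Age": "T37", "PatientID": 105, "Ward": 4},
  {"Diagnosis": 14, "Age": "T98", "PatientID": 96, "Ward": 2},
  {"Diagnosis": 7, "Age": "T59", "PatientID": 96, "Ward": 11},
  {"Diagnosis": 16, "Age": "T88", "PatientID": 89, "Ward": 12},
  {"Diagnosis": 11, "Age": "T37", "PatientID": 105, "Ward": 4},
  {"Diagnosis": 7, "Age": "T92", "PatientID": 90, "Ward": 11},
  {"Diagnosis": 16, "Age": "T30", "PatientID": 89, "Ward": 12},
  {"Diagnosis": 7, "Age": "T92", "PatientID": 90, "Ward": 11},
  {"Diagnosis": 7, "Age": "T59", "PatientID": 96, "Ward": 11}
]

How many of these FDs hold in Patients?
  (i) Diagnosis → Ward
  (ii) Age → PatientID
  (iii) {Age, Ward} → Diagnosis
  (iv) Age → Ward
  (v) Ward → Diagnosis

(i) Diagnosis → Ward: every LHS value maps to a single RHS value — holds.
(ii) Age → PatientID: every LHS value maps to a single RHS value — holds.
(iii) {Age, Ward} → Diagnosis: every LHS value maps to a single RHS value — holds.
(iv) Age → Ward: every LHS value maps to a single RHS value — holds.
(v) Ward → Diagnosis: every LHS value maps to a single RHS value — holds.
5 of the 5 dependencies hold.

5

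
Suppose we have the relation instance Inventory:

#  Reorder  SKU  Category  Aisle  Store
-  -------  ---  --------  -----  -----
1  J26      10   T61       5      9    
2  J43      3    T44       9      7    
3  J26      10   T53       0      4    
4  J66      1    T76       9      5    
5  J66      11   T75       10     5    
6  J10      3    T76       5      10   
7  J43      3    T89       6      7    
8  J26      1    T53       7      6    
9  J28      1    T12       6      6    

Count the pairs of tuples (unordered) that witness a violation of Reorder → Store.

Reorder=J26: violating pairs (1,3), (1,8), (3,8) — 3 pairs.
Reorder=J43: all 2 rows agree on Store — 0 pairs.
Reorder=J66: all 2 rows agree on Store — 0 pairs.

3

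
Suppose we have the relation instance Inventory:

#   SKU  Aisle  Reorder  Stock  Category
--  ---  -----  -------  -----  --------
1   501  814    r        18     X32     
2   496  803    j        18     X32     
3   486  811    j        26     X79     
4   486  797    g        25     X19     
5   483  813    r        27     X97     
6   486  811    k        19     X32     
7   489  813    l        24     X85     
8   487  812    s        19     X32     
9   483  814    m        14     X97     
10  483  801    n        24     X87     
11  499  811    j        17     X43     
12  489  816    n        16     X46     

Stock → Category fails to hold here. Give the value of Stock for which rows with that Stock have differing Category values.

Stock=18: rows 1, 2 → Category = X32, X32 ✓
Stock=26: row 3 → Category = X79 ✓
Stock=25: row 4 → Category = X19 ✓
Stock=27: row 5 → Category = X97 ✓
Stock=19: rows 6, 8 → Category = X32, X32 ✓
Stock=24: rows 7, 10 → Category takes values {X85, X87} — violation
Stock=14: row 9 → Category = X97 ✓
Stock=17: row 11 → Category = X43 ✓
Stock=16: row 12 → Category = X46 ✓
The only Stock value with inconsistent Category is Stock=24.

24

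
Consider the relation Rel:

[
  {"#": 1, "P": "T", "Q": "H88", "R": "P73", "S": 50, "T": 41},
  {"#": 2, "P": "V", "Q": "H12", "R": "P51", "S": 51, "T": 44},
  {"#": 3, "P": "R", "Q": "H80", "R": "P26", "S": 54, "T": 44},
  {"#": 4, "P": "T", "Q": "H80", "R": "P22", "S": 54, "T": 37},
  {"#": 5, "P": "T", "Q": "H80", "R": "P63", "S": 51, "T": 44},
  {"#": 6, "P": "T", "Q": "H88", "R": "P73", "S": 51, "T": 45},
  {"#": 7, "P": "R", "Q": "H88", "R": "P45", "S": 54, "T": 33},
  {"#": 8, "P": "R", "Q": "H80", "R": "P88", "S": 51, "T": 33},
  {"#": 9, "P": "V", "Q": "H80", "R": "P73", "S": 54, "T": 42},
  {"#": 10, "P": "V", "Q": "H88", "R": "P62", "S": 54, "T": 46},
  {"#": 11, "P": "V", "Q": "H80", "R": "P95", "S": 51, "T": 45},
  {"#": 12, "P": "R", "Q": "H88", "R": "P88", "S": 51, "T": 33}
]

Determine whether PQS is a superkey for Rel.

All 12 rows have distinct PQS values, so PQS → (all attributes) holds and PQS is a superkey.

Yes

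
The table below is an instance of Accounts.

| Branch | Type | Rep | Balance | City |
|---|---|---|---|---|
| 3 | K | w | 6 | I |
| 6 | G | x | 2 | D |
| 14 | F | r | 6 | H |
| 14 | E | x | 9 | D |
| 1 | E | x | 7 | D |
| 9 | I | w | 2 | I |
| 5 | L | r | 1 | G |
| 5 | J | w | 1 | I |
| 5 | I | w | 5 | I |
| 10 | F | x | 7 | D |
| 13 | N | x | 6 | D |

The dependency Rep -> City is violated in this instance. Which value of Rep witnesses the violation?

Rep=w: 4 rows → City = I, I, I, I ✓
Rep=x: 5 rows → City = D, D, D, D, D ✓
Rep=r: 2 rows → City takes values {H, G} — violation
The only Rep value with inconsistent City is Rep=r.

r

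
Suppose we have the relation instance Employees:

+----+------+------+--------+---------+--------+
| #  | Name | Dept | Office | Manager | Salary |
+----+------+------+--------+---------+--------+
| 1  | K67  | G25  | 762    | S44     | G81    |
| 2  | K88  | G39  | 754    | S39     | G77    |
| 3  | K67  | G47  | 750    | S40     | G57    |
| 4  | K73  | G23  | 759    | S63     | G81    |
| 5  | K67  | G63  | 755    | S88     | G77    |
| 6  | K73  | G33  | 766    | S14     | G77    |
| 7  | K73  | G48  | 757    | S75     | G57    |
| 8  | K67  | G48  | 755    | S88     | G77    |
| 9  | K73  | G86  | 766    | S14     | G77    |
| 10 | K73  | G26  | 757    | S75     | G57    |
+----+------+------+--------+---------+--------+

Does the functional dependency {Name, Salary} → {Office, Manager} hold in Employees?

(Name=K67, Salary=G81): row 1 → {Office,Manager} = (762, S44) ✓
(Name=K88, Salary=G77): row 2 → {Office,Manager} = (754, S39) ✓
(Name=K67, Salary=G57): row 3 → {Office,Manager} = (750, S40) ✓
(Name=K73, Salary=G81): row 4 → {Office,Manager} = (759, S63) ✓
(Name=K67, Salary=G77): rows 5, 8 → {Office,Manager} = (755, S88), (755, S88) ✓
(Name=K73, Salary=G77): rows 6, 9 → {Office,Manager} = (766, S14), (766, S14) ✓
(Name=K73, Salary=G57): rows 7, 10 → {Office,Manager} = (757, S75), (757, S75) ✓
Every {Name, Salary} value is associated with a single {Office, Manager} value, so {Name, Salary} → {Office, Manager} holds.

Yes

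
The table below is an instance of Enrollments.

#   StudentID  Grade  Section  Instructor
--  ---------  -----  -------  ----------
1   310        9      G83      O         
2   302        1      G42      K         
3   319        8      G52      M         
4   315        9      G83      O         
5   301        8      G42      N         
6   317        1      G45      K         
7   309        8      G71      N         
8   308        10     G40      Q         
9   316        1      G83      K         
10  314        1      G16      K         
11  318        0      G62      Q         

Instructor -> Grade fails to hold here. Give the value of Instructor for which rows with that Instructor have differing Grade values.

Instructor=O: rows 1, 4 → Grade = 9, 9 ✓
Instructor=K: rows 2, 6, 9, 10 → Grade = 1, 1, 1, 1 ✓
Instructor=M: row 3 → Grade = 8 ✓
Instructor=N: rows 5, 7 → Grade = 8, 8 ✓
Instructor=Q: rows 8, 11 → Grade takes values {10, 0} — violation
The only Instructor value with inconsistent Grade is Instructor=Q.

Q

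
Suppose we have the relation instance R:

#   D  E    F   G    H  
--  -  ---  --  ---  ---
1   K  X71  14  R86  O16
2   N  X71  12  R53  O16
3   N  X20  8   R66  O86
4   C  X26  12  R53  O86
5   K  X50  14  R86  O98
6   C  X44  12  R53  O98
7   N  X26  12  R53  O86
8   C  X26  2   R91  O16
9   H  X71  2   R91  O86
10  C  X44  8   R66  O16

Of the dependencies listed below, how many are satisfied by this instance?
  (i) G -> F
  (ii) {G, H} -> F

2

(i) G -> F: every LHS value maps to a single RHS value — holds.
(ii) {G, H} -> F: every LHS value maps to a single RHS value — holds.
2 of the 2 dependencies hold.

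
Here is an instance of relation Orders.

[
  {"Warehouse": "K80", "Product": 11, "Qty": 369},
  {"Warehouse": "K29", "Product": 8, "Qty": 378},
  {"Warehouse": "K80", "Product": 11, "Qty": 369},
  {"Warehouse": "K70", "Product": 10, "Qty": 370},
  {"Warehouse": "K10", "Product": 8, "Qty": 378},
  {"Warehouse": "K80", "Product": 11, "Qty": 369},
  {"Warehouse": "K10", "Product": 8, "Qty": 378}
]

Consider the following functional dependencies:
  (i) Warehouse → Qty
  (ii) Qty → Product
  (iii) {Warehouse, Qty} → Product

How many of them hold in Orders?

3

(i) Warehouse → Qty: every LHS value maps to a single RHS value — holds.
(ii) Qty → Product: every LHS value maps to a single RHS value — holds.
(iii) {Warehouse, Qty} → Product: every LHS value maps to a single RHS value — holds.
3 of the 3 dependencies hold.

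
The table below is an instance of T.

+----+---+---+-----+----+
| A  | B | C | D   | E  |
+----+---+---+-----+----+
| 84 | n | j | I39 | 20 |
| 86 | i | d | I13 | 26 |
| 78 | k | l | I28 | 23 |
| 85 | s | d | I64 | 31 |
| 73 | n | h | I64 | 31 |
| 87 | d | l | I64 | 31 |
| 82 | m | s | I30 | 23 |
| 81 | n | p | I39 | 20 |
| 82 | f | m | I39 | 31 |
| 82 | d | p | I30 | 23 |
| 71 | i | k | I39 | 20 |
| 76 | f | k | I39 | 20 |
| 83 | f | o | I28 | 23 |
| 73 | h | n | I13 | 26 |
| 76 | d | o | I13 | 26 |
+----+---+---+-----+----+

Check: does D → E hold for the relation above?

No

D=I39: 5 rows → E takes values {20, 31} — violation
D=I13: 3 rows → E = 26, 26, 26 ✓
D=I28: 2 rows → E = 23, 23 ✓
D=I64: 3 rows → E = 31, 31, 31 ✓
D=I30: 2 rows → E = 23, 23 ✓
Two rows agree on D but differ on E, so D → E does not hold.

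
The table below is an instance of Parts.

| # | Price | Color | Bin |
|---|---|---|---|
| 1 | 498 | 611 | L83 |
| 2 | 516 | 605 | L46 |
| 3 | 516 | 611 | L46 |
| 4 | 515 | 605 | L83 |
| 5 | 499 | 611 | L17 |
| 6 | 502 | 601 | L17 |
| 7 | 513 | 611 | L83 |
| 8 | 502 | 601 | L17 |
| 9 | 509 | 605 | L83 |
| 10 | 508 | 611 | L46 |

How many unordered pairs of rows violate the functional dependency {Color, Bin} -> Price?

3

(Color=611, Bin=L83): violating pairs (1,7) — 1 pair.
(Color=611, Bin=L46): violating pairs (3,10) — 1 pair.
(Color=605, Bin=L83): violating pairs (4,9) — 1 pair.
(Color=601, Bin=L17): all 2 rows agree on Price — 0 pairs.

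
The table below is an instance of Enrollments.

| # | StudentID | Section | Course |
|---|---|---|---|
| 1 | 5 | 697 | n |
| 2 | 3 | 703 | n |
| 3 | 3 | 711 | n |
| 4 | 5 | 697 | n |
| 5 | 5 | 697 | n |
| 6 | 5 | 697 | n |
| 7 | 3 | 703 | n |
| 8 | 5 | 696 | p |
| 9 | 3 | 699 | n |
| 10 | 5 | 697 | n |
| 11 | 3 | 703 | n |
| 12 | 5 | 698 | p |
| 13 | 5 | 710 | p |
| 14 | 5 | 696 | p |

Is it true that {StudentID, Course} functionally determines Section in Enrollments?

(StudentID=5, Course=n): rows 1, 4, 5, 6, 10 → Section = 697, 697, 697, 697, 697 ✓
(StudentID=3, Course=n): rows 2, 3, 7, 9, 11 → Section takes values {703, 711, 699} — violation
(StudentID=5, Course=p): rows 8, 12, 13, 14 → Section takes values {696, 698, 710} — violation
Two rows agree on {StudentID, Course} but differ on Section, so {StudentID, Course} → Section does not hold.

No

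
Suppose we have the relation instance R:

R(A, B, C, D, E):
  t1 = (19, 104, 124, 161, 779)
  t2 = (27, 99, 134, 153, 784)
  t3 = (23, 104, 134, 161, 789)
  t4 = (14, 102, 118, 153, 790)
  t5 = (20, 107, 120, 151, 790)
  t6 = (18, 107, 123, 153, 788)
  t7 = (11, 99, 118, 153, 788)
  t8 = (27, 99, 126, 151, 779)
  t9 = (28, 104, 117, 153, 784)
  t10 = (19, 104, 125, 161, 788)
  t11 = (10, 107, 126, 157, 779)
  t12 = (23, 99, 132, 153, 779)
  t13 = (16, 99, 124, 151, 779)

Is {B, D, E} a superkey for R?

No

Rows 8 and 13 have the same {B, D, E} value (B=99, D=151, E=779) but are distinct tuples, so {B, D, E} does not determine every attribute — not a superkey.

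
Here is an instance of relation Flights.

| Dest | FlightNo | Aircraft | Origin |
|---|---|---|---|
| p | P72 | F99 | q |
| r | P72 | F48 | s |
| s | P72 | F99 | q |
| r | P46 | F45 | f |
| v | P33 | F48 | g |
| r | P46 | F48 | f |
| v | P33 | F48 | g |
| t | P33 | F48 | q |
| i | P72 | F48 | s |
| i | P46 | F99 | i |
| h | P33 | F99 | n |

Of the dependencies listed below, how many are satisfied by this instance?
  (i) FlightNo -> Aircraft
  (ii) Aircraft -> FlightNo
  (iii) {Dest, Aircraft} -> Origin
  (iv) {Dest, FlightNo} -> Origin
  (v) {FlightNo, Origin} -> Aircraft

(i) FlightNo -> Aircraft: FlightNo=P72: 4 rows → Aircraft takes values {F99, F48} — violation; FlightNo=P46: 3 rows → Aircraft takes values {F45, F48, F99} — violation; FlightNo=P33: 4 rows → Aircraft takes values {F48, F99} — violation — fails.
(ii) Aircraft -> FlightNo: Aircraft=F99: 4 rows → FlightNo takes values {P72, P46, P33} — violation; Aircraft=F48: 6 rows → FlightNo takes values {P72, P33, P46} — violation — fails.
(iii) {Dest, Aircraft} -> Origin: (Dest=r, Aircraft=F48): 2 rows → Origin takes values {s, f} — violation — fails.
(iv) {Dest, FlightNo} -> Origin: every LHS value maps to a single RHS value — holds.
(v) {FlightNo, Origin} -> Aircraft: (FlightNo=P46, Origin=f): 2 rows → Aircraft takes values {F45, F48} — violation — fails.
1 of the 5 dependencies holds.

1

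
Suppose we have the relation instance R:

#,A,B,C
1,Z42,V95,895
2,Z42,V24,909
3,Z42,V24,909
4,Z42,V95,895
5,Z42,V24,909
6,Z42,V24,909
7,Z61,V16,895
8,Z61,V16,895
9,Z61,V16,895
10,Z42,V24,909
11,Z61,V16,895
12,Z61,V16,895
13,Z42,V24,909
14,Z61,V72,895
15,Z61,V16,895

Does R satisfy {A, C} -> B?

No

(A=Z42, C=895): rows 1, 4 → B = V95, V95 ✓
(A=Z42, C=909): rows 2, 3, 5, 6, 10, 13 → B = V24, V24, V24, V24, V24, V24 ✓
(A=Z61, C=895): rows 7, 8, 9, 11, 12, 14, 15 → B takes values {V16, V72} — violation
Two rows agree on {A, C} but differ on B, so {A, C} -> B does not hold.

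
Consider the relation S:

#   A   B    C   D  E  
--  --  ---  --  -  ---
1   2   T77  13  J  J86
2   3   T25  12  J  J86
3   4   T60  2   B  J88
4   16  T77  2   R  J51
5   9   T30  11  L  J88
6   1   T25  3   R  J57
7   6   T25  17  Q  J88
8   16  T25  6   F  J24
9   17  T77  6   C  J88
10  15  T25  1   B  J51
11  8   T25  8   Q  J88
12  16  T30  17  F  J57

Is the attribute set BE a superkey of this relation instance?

No

Rows 7 and 11 have the same BE value (B=T25, E=J88) but are distinct tuples, so BE does not determine every attribute — not a superkey.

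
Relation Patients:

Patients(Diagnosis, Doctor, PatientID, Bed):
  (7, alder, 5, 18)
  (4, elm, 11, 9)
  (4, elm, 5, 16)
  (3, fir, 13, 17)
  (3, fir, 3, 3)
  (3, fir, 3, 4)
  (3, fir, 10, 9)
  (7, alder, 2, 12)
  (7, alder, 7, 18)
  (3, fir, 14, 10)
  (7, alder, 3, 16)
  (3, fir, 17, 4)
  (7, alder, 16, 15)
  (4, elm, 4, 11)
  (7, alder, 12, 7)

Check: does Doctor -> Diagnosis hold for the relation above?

Yes

Doctor=alder: 6 rows → Diagnosis = 7, 7, 7, 7, 7, 7 ✓
Doctor=elm: 3 rows → Diagnosis = 4, 4, 4 ✓
Doctor=fir: 6 rows → Diagnosis = 3, 3, 3, 3, 3, 3 ✓
Every Doctor value is associated with a single Diagnosis value, so Doctor -> Diagnosis holds.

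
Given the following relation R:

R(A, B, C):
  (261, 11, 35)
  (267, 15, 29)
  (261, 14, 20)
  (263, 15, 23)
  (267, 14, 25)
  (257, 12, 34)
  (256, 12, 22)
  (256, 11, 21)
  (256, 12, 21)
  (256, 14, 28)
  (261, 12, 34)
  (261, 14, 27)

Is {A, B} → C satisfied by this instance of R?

No

(A=261, B=11): 1 row → C = 35 ✓
(A=267, B=15): 1 row → C = 29 ✓
(A=261, B=14): 2 rows → C takes values {20, 27} — violation
(A=263, B=15): 1 row → C = 23 ✓
(A=267, B=14): 1 row → C = 25 ✓
(A=257, B=12): 1 row → C = 34 ✓
(A=256, B=12): 2 rows → C takes values {22, 21} — violation
(A=256, B=11): 1 row → C = 21 ✓
(A=256, B=14): 1 row → C = 28 ✓
(A=261, B=12): 1 row → C = 34 ✓
Two rows agree on {A, B} but differ on C, so {A, B} → C does not hold.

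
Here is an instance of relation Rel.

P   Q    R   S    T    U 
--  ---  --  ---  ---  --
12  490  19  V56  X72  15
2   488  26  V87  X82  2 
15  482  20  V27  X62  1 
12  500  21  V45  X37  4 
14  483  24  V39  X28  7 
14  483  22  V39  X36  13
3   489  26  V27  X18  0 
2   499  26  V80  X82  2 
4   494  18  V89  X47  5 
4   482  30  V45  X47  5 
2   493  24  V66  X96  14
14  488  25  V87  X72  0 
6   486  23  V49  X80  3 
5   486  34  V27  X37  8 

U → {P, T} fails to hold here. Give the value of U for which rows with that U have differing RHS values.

0

U=15: 1 row → {P,T} = (12, X72) ✓
U=2: 2 rows → {P,T} = (2, X82), (2, X82) ✓
U=1: 1 row → {P,T} = (15, X62) ✓
U=4: 1 row → {P,T} = (12, X37) ✓
U=7: 1 row → {P,T} = (14, X28) ✓
U=13: 1 row → {P,T} = (14, X36) ✓
U=0: 2 rows → {P,T} takes values {(3, X18), (14, X72)} — violation
U=5: 2 rows → {P,T} = (4, X47), (4, X47) ✓
U=14: 1 row → {P,T} = (2, X96) ✓
U=3: 1 row → {P,T} = (6, X80) ✓
U=8: 1 row → {P,T} = (5, X37) ✓
The only U value with inconsistent RHS is U=0.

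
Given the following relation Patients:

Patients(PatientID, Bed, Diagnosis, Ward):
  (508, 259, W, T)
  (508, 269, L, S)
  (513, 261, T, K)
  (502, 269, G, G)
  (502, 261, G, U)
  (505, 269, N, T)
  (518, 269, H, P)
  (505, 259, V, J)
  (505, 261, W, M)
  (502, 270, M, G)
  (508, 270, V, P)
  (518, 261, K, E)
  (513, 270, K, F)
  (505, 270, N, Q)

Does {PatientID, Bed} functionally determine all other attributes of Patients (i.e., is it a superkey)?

Yes

All 14 rows have distinct {PatientID, Bed} values, so {PatientID, Bed} → (all attributes) holds and {PatientID, Bed} is a superkey.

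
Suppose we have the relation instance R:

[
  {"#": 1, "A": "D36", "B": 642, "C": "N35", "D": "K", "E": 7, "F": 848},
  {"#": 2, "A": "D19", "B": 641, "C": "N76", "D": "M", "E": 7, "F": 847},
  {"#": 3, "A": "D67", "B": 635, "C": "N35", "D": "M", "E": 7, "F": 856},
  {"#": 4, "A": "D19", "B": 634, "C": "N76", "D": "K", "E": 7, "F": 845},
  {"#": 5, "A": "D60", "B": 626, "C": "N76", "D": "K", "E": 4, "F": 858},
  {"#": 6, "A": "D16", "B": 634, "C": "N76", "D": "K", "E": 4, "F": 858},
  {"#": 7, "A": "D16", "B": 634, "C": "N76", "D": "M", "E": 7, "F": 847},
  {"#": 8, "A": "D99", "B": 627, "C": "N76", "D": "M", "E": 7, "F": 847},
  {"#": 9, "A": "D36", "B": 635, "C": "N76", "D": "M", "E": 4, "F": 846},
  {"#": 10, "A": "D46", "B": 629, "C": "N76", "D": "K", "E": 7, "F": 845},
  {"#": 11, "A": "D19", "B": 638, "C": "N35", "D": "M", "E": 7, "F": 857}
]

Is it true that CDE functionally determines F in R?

(C=N35, D=K, E=7): row 1 → F = 848 ✓
(C=N76, D=M, E=7): rows 2, 7, 8 → F = 847, 847, 847 ✓
(C=N35, D=M, E=7): rows 3, 11 → F takes values {856, 857} — violation
(C=N76, D=K, E=7): rows 4, 10 → F = 845, 845 ✓
(C=N76, D=K, E=4): rows 5, 6 → F = 858, 858 ✓
(C=N76, D=M, E=4): row 9 → F = 846 ✓
Two rows agree on CDE but differ on F, so CDE -> F does not hold.

No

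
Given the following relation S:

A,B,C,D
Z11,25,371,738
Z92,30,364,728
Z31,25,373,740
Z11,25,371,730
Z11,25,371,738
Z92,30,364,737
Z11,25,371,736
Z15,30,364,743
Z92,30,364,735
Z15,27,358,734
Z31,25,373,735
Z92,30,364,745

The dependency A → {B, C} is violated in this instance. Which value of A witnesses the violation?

A=Z11: 4 rows → {B,C} = (25, 371), (25, 371), (25, 371), (25, 371) ✓
A=Z92: 4 rows → {B,C} = (30, 364), (30, 364), (30, 364), (30, 364) ✓
A=Z31: 2 rows → {B,C} = (25, 373), (25, 373) ✓
A=Z15: 2 rows → {B,C} takes values {(30, 364), (27, 358)} — violation
The only A value with inconsistent RHS is A=Z15.

Z15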